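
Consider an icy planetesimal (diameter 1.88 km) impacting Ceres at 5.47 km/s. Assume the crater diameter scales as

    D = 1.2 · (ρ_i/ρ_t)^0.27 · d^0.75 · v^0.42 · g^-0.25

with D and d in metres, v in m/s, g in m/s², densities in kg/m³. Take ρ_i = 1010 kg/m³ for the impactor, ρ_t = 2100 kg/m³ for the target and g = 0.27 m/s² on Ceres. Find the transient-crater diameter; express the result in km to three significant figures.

D ≈ 14.5 km

In SI units: d = 1880 m, v = 5470 m/s.
(ρ_i/ρ_t)^0.27 = (1010/2100)^0.27 = 0.8207
d^0.75 = 1880^0.75 = 285.5
v^0.42 = 5470^0.42 = 37.15
g^-0.25 = 0.27^-0.25 = 1.387
D = 1.2 × 0.8207 × 285.5 × 37.15 × 1.387 = 14488 m
   = 14.49 km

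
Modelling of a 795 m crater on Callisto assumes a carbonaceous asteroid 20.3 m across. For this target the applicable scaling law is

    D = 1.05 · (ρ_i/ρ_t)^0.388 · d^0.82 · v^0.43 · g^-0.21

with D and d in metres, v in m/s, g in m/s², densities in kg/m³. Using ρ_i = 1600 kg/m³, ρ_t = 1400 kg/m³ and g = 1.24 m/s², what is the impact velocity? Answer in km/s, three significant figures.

v ≈ 15.7 km/s

Rearranging for v: v = [D / (1.05 · (1600/1400)^0.388 · 20.3^0.82 · 1.24^-0.21)]^(1/0.43).
(1600/1400)^0.388 = 1.053
20.3^0.82 = 11.81
1.24^-0.21 = 0.9558
Denominator = 1.05 × 1.053 × 11.81 × 0.9558 = 12.48
D / 12.48 = 795 / 12.48 = 63.70
v = 63.70^(1/0.43) = 63.70^2.3256 = 15693 m/s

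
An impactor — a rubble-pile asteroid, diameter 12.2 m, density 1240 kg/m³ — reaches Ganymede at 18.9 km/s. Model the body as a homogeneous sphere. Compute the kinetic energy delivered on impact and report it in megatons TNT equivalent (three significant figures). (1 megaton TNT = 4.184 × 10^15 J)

E ≈ 0.0503 Mt TNT

v = 18900 m/s.
Mass m = (π/6) ρ d³ = (π/6) × 1240 × (12.2)³ = 1.179 × 10^6 kg
E = ½ m v² = 0.5 × 1.179 × 10^6 × (18900)² = 2.106 × 10^14 J
   = 2.106 × 10^14 / 4.184×10^15 = 0.05033 Mt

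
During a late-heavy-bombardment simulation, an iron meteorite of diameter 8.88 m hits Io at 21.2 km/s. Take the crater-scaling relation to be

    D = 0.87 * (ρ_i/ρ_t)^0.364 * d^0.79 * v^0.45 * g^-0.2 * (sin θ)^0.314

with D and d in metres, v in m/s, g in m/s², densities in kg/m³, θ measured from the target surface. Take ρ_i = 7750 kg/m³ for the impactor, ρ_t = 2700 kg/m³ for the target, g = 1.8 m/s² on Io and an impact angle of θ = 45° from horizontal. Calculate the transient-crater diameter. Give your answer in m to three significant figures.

D ≈ 506 m

In SI units: v = 21200 m/s.
(ρ_i/ρ_t)^0.364 = (7750/2700)^0.364 = 1.468
d^0.79 = 8.88^0.79 = 5.614
v^0.45 = 21200^0.45 = 88.48
g^-0.2 = 1.8^-0.2 = 0.8891
(sin 45°)^0.314 = 0.7071^0.314 = 0.8969
D = 0.87 × 1.468 × 5.614 × 88.48 × 0.8891 × 0.8969 = 505.9 m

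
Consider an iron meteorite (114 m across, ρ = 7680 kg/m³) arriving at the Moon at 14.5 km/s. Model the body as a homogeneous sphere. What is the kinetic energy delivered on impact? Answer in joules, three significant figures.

v = 14500 m/s.
Mass m = (π/6) ρ d³ = (π/6) × 7680 × (114)³ = 5.958 × 10^9 kg
E = ½ m v² = 0.5 × 5.958 × 10^9 × (14500)² = 6.263 × 10^17 J

E ≈ 6.26 × 10^17 J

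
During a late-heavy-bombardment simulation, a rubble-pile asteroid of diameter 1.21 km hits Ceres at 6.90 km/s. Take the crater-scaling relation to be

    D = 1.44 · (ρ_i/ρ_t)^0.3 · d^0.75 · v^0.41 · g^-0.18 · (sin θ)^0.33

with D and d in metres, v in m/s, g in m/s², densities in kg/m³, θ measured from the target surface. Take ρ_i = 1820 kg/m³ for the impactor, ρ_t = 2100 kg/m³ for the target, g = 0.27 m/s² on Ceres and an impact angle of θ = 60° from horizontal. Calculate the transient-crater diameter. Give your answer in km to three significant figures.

In SI units: d = 1210 m, v = 6900 m/s.
(ρ_i/ρ_t)^0.3 = (1820/2100)^0.3 = 0.9580
d^0.75 = 1210^0.75 = 205.2
v^0.41 = 6900^0.41 = 37.49
g^-0.18 = 0.27^-0.18 = 1.266
(sin 60°)^0.33 = 0.8660^0.33 = 0.9536
D = 1.44 × 0.9580 × 205.2 × 37.49 × 1.266 × 0.9536 = 12812 m
   = 12.81 km

D ≈ 12.8 km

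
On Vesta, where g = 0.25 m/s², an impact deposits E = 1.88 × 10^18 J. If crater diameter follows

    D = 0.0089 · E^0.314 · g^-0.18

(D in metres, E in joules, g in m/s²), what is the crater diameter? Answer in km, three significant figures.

E^0.314 = (1.88 × 10^18)^0.314 = 5.471 × 10^5
g^-0.18 = 0.25^-0.18 = 1.283
D = 0.0089 × 5.471 × 10^5 × 1.283 = 6247 m
   = 6.247 km

D ≈ 6.25 km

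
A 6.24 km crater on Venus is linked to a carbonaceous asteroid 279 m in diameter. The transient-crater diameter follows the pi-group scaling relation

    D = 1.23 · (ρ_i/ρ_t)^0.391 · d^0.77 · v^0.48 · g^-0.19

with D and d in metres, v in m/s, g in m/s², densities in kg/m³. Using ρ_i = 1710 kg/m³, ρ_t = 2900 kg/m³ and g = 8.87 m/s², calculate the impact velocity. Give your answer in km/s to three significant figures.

v ≈ 22.8 km/s

Rearranging for v: v = [D / (1.23 · (1710/2900)^0.391 · 279^0.77 · 8.87^-0.19)]^(1/0.48).
D = 6240 m.
(1710/2900)^0.391 = 0.8134
279^0.77 = 76.40
8.87^-0.19 = 0.6605
Denominator = 1.23 × 0.8134 × 76.40 × 0.6605 = 50.49
D / 50.49 = 6240 / 50.49 = 123.6
v = 123.6^(1/0.48) = 123.6^2.0833 = 22819 m/s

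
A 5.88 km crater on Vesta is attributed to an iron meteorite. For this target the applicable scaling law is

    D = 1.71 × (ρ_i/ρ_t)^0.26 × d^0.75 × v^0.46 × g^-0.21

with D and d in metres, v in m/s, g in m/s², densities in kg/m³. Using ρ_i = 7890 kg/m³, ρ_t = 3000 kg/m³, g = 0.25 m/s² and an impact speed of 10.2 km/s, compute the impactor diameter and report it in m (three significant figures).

d ≈ 87.6 m

Rearranging for d: d = [D / (1.71 · (7890/3000)^0.26 · 10200^0.46 · 0.25^-0.21)]^(1/0.75).
D = 5880 m.
(7890/3000)^0.26 = 1.286
10200^0.46 = 69.82
0.25^-0.21 = 1.338
Denominator = 1.71 × 1.286 × 69.82 × 1.338 = 205.4
D / 205.4 = 5880 / 205.4 = 28.63
d = 28.63^(1/0.75) = 28.63^1.3333 = 87.57 m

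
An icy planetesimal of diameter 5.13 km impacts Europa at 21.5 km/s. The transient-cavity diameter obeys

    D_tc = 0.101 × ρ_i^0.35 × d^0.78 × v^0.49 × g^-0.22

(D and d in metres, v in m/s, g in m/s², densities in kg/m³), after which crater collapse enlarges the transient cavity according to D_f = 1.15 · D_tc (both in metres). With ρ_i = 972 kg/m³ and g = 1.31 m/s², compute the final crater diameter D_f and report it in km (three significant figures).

In SI: d = 5130 m, v = 21500 m/s.
ρ_i^0.35 = 972^0.35 = 11.11
d^0.78 = 5130^0.78 = 783.2
v^0.49 = 21500^0.49 = 132.7
g^-0.22 = 1.31^-0.22 = 0.9423
D_tc = 0.101 × 11.11 × 783.2 × 132.7 × 0.9423 = 1.099 × 10^5 m
D_f = 1.15 × 1.099 × 10^5 = 1.264 × 10^5 m
     = 126.4 km

D_f ≈ 126 km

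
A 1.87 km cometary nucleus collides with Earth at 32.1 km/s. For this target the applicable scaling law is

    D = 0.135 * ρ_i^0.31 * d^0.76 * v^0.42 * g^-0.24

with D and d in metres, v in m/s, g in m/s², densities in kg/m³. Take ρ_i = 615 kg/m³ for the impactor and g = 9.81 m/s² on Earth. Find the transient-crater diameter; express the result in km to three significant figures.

D ≈ 13.7 km

In SI units: d = 1870 m, v = 32100 m/s.
ρ_i^0.31 = 615^0.31 = 7.321
d^0.76 = 1870^0.76 = 306.6
v^0.42 = 32100^0.42 = 78.11
g^-0.24 = 9.81^-0.24 = 0.5781
D = 0.135 × 7.321 × 306.6 × 78.11 × 0.5781 = 13683 m
   = 13.68 km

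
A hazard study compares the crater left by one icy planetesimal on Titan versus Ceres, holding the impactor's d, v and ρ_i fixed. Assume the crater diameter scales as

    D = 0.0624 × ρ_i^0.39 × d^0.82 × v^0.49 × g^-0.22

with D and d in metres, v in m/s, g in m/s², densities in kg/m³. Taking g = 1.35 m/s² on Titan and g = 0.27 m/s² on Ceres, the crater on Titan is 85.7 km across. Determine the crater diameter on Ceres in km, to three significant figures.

D ≈ 122 km

All impactor-dependent factors cancel in the ratio, leaving D_Ceres/D_Titan = (g_Ceres/g_Titan)^-0.22.
(0.27/1.35)^-0.22 = 0.2000^-0.22 = 1.425
D_Ceres = 1.425 × 85.7 km = 122 km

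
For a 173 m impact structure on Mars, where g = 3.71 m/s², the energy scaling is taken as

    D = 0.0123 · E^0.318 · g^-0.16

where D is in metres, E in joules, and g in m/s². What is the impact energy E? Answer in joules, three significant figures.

Rearranging: E = [D / (0.0123 · g^-0.16)]^(1/0.318).
g^-0.16 = 3.71^-0.16 = 0.8108
D / (0.0123 × 0.8108) = 173 / (9.973 × 10^-3) = 1.735 × 10^4
E = (1.735 × 10^4)^3.1447 = 2.144 × 10^13 J

E ≈ 2.14 × 10^13 J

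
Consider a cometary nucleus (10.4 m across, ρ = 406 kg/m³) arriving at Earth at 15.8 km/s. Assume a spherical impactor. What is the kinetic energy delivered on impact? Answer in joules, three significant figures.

E ≈ 2.98 × 10^13 J

v = 15800 m/s.
Mass m = (π/6) ρ d³ = (π/6) × 406 × (10.4)³ = 2.391 × 10^5 kg
E = ½ m v² = 0.5 × 2.391 × 10^5 × (15800)² = 2.984 × 10^13 J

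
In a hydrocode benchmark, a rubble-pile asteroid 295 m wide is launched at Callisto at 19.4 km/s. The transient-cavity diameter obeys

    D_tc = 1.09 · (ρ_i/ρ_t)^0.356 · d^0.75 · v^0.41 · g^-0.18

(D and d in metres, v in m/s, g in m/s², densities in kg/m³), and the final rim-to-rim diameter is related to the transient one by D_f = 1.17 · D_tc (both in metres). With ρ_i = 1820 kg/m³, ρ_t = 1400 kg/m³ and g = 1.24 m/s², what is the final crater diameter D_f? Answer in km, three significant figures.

D_f ≈ 5.49 km

v = 19400 m/s.
(ρ_i/ρ_t)^0.356 = (1820/1400)^0.356 = 1.098
d^0.75 = 295^0.75 = 71.18
v^0.41 = 19400^0.41 = 57.28
g^-0.18 = 1.24^-0.18 = 0.9620
D_tc = 1.09 × 1.098 × 71.18 × 57.28 × 0.9620 = 4694 m
D_f = 1.17 × 4694 = 5492 m
     = 5.492 km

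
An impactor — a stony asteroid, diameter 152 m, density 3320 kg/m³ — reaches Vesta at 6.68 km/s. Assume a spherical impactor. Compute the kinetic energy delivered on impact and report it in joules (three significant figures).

E ≈ 1.36 × 10^17 J

v = 6680 m/s.
Mass m = (π/6) ρ d³ = (π/6) × 3320 × (152)³ = 6.105 × 10^9 kg
E = ½ m v² = 0.5 × 6.105 × 10^9 × (6680)² = 1.362 × 10^17 J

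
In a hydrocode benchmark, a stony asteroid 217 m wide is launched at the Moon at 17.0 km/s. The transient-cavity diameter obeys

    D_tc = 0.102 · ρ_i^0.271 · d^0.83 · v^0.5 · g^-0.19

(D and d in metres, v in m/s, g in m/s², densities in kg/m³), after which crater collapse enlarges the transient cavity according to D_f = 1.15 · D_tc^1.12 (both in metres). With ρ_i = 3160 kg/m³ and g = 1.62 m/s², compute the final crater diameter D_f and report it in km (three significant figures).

v = 17000 m/s.
ρ_i^0.271 = 3160^0.271 = 8.880
d^0.83 = 217^0.83 = 86.95
v^0.5 = 17000^0.5 = 130.4
g^-0.19 = 1.62^-0.19 = 0.9124
D_tc = 0.102 × 8.880 × 86.95 × 130.4 × 0.9124 = 9370 m
D_f = 1.15 × (9370)^1.12 = 32288 m
     = 32.29 km

D_f ≈ 32.3 km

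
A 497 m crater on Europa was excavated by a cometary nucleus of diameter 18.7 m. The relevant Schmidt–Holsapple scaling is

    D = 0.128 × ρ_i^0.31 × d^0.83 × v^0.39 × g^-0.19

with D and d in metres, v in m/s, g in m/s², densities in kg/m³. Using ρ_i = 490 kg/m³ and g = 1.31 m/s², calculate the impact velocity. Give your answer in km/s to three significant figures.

Rearranging for v: v = [D / (0.128 · 490^0.31 · 18.7^0.83 · 1.31^-0.19)]^(1/0.39).
490^0.31 = 6.823
18.7^0.83 = 11.37
1.31^-0.19 = 0.9500
Denominator = 0.128 × 6.823 × 11.37 × 0.9500 = 9.433
D / 9.433 = 497 / 9.433 = 52.69
v = 52.69^(1/0.39) = 52.69^2.5641 = 25983 m/s

v ≈ 26.0 km/s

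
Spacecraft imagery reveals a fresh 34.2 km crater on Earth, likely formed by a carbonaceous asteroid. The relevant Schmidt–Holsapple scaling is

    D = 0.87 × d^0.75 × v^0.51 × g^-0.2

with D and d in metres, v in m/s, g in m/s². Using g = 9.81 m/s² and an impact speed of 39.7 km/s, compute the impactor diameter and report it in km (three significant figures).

d ≈ 1.83 km

Rearranging for d: d = [D / (0.87 · 39700^0.51 · 9.81^-0.2)]^(1/0.75).
D = 34200 m.
39700^0.51 = 221.5
9.81^-0.2 = 0.6334
Denominator = 0.87 × 221.5 × 0.6334 = 122.1
D / 122.1 = 34200 / 122.1 = 280.1
d = 280.1^(1/0.75) = 280.1^1.3333 = 1832 m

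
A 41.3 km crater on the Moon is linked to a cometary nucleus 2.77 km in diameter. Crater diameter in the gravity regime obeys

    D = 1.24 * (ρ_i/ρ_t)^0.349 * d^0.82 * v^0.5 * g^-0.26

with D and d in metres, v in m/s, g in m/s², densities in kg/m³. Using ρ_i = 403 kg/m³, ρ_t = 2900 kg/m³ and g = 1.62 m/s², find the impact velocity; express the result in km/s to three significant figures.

Rearranging for v: v = [D / (1.24 · (403/2900)^0.349 · 2770^0.82 · 1.62^-0.26)]^(1/0.5).
D = 41300 m.
(403/2900)^0.349 = 0.5022
2770^0.82 = 665.0
1.62^-0.26 = 0.8821
Denominator = 1.24 × 0.5022 × 665.0 × 0.8821 = 365.3
D / 365.3 = 41300 / 365.3 = 113.1
v = 113.1^(1/0.5) = 113.1^2 = 12792 m/s

v ≈ 12.8 km/s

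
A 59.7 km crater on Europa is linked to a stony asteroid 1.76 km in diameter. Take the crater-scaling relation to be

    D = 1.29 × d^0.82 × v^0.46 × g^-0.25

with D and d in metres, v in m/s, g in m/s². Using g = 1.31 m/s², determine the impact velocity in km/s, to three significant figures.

v ≈ 26.3 km/s

Rearranging for v: v = [D / (1.29 · 1760^0.82 · 1.31^-0.25)]^(1/0.46).
D = 59700 m.
1760^0.82 = 458.5
1.31^-0.25 = 0.9347
Denominator = 1.29 × 458.5 × 0.9347 = 552.8
D / 552.8 = 59700 / 552.8 = 108.0
v = 108.0^(1/0.46) = 108.0^2.1739 = 26331 m/s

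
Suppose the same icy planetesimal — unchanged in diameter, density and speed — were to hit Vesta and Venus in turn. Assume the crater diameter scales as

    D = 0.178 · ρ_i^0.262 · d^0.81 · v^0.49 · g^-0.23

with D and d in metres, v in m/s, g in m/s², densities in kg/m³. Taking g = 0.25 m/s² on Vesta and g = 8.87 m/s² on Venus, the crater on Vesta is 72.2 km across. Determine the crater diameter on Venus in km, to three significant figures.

D ≈ 31.8 km

All impactor-dependent factors cancel in the ratio, leaving D_Venus/D_Vesta = (g_Venus/g_Vesta)^-0.23.
(8.87/0.25)^-0.23 = 35.48^-0.23 = 0.4401
D_Venus = 0.4401 × 72.2 km = 31.8 km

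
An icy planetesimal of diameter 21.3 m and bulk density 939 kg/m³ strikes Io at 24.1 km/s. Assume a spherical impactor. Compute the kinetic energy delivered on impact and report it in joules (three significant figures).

E ≈ 1.38 × 10^15 J

v = 24100 m/s.
Mass m = (π/6) ρ d³ = (π/6) × 939 × (21.3)³ = 4.751 × 10^6 kg
E = ½ m v² = 0.5 × 4.751 × 10^6 × (24100)² = 1.380 × 10^15 J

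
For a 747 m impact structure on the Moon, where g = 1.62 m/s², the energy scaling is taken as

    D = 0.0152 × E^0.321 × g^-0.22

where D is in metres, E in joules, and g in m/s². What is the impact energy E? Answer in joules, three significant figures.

Rearranging: E = [D / (0.0152 · g^-0.22)]^(1/0.321).
g^-0.22 = 1.62^-0.22 = 0.8993
D / (0.0152 × 0.8993) = 747 / (0.01367) = 5.465 × 10^4
E = (5.465 × 10^4)^3.1153 = 5.741 × 10^14 J

E ≈ 5.74 × 10^14 J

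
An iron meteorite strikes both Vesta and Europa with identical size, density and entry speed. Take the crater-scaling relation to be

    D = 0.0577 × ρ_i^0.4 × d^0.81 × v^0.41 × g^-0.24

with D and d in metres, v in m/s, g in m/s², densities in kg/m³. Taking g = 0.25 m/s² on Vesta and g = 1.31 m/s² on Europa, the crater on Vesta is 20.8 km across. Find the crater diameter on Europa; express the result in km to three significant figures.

All impactor-dependent factors cancel in the ratio, leaving D_Europa/D_Vesta = (g_Europa/g_Vesta)^-0.24.
(1.31/0.25)^-0.24 = 5.240^-0.24 = 0.6720
D_Europa = 0.6720 × 20.8 km = 14.0 km

D ≈ 14.0 km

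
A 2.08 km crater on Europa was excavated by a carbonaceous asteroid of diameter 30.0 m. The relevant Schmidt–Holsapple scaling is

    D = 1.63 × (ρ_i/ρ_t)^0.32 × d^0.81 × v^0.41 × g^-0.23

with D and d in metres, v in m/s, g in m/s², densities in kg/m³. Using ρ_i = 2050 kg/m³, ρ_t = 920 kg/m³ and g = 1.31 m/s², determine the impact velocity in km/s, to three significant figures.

Rearranging for v: v = [D / (1.63 · (2050/920)^0.32 · 30^0.81 · 1.31^-0.23)]^(1/0.41).
D = 2080 m.
(2050/920)^0.32 = 1.292
30^0.81 = 15.72
1.31^-0.23 = 0.9398
Denominator = 1.63 × 1.292 × 15.72 × 0.9398 = 31.11
D / 31.11 = 2080 / 31.11 = 66.86
v = 66.86^(1/0.41) = 66.86^2.439 = 28287 m/s

v ≈ 28.3 km/s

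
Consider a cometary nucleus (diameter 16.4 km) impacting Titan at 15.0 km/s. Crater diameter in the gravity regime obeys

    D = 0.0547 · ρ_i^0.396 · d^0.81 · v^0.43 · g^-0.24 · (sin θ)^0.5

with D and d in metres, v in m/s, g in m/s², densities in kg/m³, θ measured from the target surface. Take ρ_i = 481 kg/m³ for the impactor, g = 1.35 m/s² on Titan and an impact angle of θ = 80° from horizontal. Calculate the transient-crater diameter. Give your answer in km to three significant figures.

D ≈ 94.5 km

In SI units: d = 16400 m, v = 15000 m/s.
ρ_i^0.396 = 481^0.396 = 11.54
d^0.81 = 16400^0.81 = 2594
v^0.43 = 15000^0.43 = 62.48
g^-0.24 = 1.35^-0.24 = 0.9305
(sin 80°)^0.5 = 0.9848^0.5 = 0.9924
D = 0.0547 × 11.54 × 2594 × 62.48 × 0.9305 × 0.9924 = 94473 m
   = 94.47 km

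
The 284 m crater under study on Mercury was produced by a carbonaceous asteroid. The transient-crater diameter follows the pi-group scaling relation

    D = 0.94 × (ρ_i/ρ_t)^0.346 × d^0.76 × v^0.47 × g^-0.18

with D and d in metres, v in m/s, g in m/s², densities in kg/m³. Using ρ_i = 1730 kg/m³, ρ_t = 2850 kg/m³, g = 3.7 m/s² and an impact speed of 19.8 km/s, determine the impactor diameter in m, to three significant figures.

d ≈ 6.91 m

Rearranging for d: d = [D / (0.94 · (1730/2850)^0.346 · 19800^0.47 · 3.7^-0.18)]^(1/0.76).
(1730/2850)^0.346 = 0.8414
19800^0.47 = 104.6
3.7^-0.18 = 0.7902
Denominator = 0.94 × 0.8414 × 104.6 × 0.7902 = 65.37
D / 65.37 = 284 / 65.37 = 4.345
d = 4.345^(1/0.76) = 4.345^1.3158 = 6.910 m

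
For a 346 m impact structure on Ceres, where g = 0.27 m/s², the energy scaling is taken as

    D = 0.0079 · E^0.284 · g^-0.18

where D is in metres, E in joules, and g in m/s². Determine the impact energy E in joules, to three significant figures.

Rearranging: E = [D / (0.0079 · g^-0.18)]^(1/0.284).
g^-0.18 = 0.27^-0.18 = 1.266
D / (0.0079 × 1.266) = 346 / (0.01000) = 3.460 × 10^4
E = (3.460 × 10^4)^3.5211 = 9.606 × 10^15 J

E ≈ 9.61 × 10^15 J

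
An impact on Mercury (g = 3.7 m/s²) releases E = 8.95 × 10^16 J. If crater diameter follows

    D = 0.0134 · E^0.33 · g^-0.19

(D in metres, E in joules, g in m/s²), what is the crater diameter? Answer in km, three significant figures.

D ≈ 4.10 km

E^0.33 = (8.95 × 10^16)^0.33 = 3.927 × 10^5
g^-0.19 = 3.7^-0.19 = 0.7799
D = 0.0134 × 3.927 × 10^5 × 0.7799 = 4104 m
   = 4.104 km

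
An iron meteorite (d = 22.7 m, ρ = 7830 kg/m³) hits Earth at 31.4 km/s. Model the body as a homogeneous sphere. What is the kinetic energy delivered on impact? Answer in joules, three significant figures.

E ≈ 2.36 × 10^16 J

v = 31400 m/s.
Mass m = (π/6) ρ d³ = (π/6) × 7830 × (22.7)³ = 4.796 × 10^7 kg
E = ½ m v² = 0.5 × 4.796 × 10^7 × (31400)² = 2.364 × 10^16 J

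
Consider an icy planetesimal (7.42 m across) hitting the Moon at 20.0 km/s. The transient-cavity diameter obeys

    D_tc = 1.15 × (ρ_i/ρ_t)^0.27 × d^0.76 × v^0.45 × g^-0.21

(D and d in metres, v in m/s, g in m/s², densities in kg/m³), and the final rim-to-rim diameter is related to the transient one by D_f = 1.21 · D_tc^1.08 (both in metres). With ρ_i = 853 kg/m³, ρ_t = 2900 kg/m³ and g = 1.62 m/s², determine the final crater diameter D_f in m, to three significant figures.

v = 20000 m/s.
(ρ_i/ρ_t)^0.27 = (853/2900)^0.27 = 0.7186
d^0.76 = 7.42^0.76 = 4.587
v^0.45 = 20000^0.45 = 86.19
g^-0.21 = 1.62^-0.21 = 0.9037
D_tc = 1.15 × 0.7186 × 4.587 × 86.19 × 0.9037 = 295.3 m
D_f = 1.21 × (295.3)^1.08 = 563.2 m

D_f ≈ 563 m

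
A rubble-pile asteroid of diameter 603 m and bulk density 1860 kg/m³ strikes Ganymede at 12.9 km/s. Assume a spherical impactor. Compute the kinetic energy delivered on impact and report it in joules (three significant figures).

E ≈ 1.78 × 10^19 J

v = 12900 m/s.
Mass m = (π/6) ρ d³ = (π/6) × 1860 × (603)³ = 2.135 × 10^11 kg
E = ½ m v² = 0.5 × 2.135 × 10^11 × (12900)² = 1.776 × 10^19 J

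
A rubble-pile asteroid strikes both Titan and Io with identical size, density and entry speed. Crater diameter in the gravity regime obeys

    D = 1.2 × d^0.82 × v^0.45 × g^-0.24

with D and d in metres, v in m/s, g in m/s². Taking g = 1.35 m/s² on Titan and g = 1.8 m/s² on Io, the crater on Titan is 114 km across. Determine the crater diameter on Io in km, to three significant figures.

All impactor-dependent factors cancel in the ratio, leaving D_Io/D_Titan = (g_Io/g_Titan)^-0.24.
(1.8/1.35)^-0.24 = 1.333^-0.24 = 0.9333
D_Io = 0.9333 × 114 km = 106 km

D ≈ 106 km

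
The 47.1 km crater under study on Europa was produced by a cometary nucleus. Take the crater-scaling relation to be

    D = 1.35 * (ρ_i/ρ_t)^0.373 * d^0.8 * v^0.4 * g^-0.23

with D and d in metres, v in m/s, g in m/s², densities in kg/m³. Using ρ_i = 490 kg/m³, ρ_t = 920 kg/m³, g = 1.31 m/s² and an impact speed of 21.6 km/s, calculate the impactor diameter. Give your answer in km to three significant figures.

d ≈ 4.70 km

Rearranging for d: d = [D / (1.35 · (490/920)^0.373 · 21600^0.4 · 1.31^-0.23)]^(1/0.8).
D = 47100 m.
(490/920)^0.373 = 0.7906
21600^0.4 = 54.17
1.31^-0.23 = 0.9398
Denominator = 1.35 × 0.7906 × 54.17 × 0.9398 = 54.34
D / 54.34 = 47100 / 54.34 = 866.8
d = 866.8^(1/0.8) = 866.8^1.25 = 4703 m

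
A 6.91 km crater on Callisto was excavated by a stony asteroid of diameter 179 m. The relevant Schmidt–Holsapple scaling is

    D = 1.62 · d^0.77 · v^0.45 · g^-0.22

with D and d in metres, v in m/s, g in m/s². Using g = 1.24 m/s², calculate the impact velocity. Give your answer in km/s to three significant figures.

v ≈ 18.1 km/s

Rearranging for v: v = [D / (1.62 · 179^0.77 · 1.24^-0.22)]^(1/0.45).
D = 6910 m.
179^0.77 = 54.29
1.24^-0.22 = 0.9538
Denominator = 1.62 × 54.29 × 0.9538 = 83.89
D / 83.89 = 6910 / 83.89 = 82.37
v = 82.37^(1/0.45) = 82.37^2.2222 = 18081 m/s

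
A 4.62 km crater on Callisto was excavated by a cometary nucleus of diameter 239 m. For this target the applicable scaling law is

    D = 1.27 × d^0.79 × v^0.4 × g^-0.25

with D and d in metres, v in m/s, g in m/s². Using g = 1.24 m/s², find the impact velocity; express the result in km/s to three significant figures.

v ≈ 18.3 km/s

Rearranging for v: v = [D / (1.27 · 239^0.79 · 1.24^-0.25)]^(1/0.4).
D = 4620 m.
239^0.79 = 75.67
1.24^-0.25 = 0.9476
Denominator = 1.27 × 75.67 × 0.9476 = 91.07
D / 91.07 = 4620 / 91.07 = 50.73
v = 50.73^(1/0.4) = 50.73^2.5 = 18330 m/s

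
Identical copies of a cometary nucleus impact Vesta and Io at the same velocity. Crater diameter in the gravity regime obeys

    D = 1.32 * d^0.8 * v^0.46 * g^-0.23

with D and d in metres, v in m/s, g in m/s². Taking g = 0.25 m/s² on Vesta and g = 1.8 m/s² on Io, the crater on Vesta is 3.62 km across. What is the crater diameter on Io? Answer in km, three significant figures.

D ≈ 2.30 km

All impactor-dependent factors cancel in the ratio, leaving D_Io/D_Vesta = (g_Io/g_Vesta)^-0.23.
(1.8/0.25)^-0.23 = 7.200^-0.23 = 0.6351
D_Io = 0.6351 × 3.62 km = 2.30 km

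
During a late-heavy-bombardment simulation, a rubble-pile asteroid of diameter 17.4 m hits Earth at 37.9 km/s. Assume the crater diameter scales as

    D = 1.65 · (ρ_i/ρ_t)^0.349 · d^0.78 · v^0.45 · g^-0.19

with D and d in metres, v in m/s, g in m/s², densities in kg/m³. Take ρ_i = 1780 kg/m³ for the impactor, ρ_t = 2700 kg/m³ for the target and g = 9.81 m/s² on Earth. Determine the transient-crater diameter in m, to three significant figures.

D ≈ 986 m

In SI units: v = 37900 m/s.
(ρ_i/ρ_t)^0.349 = (1780/2700)^0.349 = 0.8647
d^0.78 = 17.4^0.78 = 9.282
v^0.45 = 37900^0.45 = 114.9
g^-0.19 = 9.81^-0.19 = 0.6480
D = 1.65 × 0.8647 × 9.282 × 114.9 × 0.6480 = 986.0 m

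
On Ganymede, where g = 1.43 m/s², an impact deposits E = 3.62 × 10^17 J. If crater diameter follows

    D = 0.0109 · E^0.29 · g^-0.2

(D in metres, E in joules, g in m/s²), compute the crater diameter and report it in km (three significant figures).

D ≈ 1.25 km

E^0.29 = (3.62 × 10^17)^0.29 = 1.236 × 10^5
g^-0.2 = 1.43^-0.2 = 0.9310
D = 0.0109 × 1.236 × 10^5 × 0.9310 = 1254 m
   = 1.254 km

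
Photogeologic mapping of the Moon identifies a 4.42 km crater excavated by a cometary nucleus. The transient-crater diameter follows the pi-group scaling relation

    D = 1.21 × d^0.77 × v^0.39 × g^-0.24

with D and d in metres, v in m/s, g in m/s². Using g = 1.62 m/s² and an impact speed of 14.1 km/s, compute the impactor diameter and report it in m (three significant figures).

d ≈ 390 m

Rearranging for d: d = [D / (1.21 · 14100^0.39 · 1.62^-0.24)]^(1/0.77).
D = 4420 m.
14100^0.39 = 41.51
1.62^-0.24 = 0.8907
Denominator = 1.21 × 41.51 × 0.8907 = 44.74
D / 44.74 = 4420 / 44.74 = 98.79
d = 98.79^(1/0.77) = 98.79^1.2987 = 389.5 m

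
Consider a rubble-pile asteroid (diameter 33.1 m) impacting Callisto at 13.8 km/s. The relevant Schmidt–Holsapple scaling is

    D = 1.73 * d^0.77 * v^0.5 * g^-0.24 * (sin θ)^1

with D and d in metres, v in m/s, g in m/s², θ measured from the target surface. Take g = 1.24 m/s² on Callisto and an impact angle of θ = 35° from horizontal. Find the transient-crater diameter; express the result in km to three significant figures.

D ≈ 1.64 km

In SI units: v = 13800 m/s.
d^0.77 = 33.1^0.77 = 14.80
v^0.5 = 13800^0.5 = 117.5
g^-0.24 = 1.24^-0.24 = 0.9497
(sin 35°)^1 = 0.5736^1 = 0.5736
D = 1.73 × 14.80 × 117.5 × 0.9497 × 0.5736 = 1639 m
   = 1.639 km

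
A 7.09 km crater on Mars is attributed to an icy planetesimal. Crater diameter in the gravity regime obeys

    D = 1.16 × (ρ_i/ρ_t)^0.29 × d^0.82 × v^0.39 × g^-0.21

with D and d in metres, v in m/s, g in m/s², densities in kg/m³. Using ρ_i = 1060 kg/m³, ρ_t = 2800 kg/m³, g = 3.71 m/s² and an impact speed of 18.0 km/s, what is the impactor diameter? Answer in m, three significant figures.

d ≈ 774 m

Rearranging for d: d = [D / (1.16 · (1060/2800)^0.29 · 18000^0.39 · 3.71^-0.21)]^(1/0.82).
D = 7090 m.
(1060/2800)^0.29 = 0.7545
18000^0.39 = 45.66
3.71^-0.21 = 0.7593
Denominator = 1.16 × 0.7545 × 45.66 × 0.7593 = 30.34
D / 30.34 = 7090 / 30.34 = 233.7
d = 233.7^(1/0.82) = 233.7^1.2195 = 773.7 m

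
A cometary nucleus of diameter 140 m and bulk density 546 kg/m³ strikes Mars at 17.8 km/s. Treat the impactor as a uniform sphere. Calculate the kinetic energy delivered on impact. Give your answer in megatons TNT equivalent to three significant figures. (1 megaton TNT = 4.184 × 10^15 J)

v = 17800 m/s.
Mass m = (π/6) ρ d³ = (π/6) × 546 × (140)³ = 7.845 × 10^8 kg
E = ½ m v² = 0.5 × 7.845 × 10^8 × (17800)² = 1.243 × 10^17 J
   = 1.243 × 10^17 / 4.184×10^15 = 29.71 Mt

E ≈ 29.7 Mt TNT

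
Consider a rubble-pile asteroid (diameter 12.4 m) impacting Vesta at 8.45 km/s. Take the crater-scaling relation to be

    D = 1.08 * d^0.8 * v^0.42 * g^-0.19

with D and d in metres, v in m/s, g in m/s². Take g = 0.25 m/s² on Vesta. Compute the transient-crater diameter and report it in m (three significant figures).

D ≈ 470 m

In SI units: v = 8450 m/s.
d^0.8 = 12.4^0.8 = 7.494
v^0.42 = 8450^0.42 = 44.59
g^-0.19 = 0.25^-0.19 = 1.301
D = 1.08 × 7.494 × 44.59 × 1.301 = 469.5 m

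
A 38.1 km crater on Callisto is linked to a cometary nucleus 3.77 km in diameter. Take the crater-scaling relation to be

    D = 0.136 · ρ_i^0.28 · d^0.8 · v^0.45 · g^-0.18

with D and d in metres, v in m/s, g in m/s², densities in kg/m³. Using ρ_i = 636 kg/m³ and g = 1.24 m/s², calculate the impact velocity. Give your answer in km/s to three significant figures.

Rearranging for v: v = [D / (0.136 · 636^0.28 · 3770^0.8 · 1.24^-0.18)]^(1/0.45).
D = 38100 m.
636^0.28 = 6.095
3770^0.8 = 726.2
1.24^-0.18 = 0.9620
Denominator = 0.136 × 6.095 × 726.2 × 0.9620 = 579.1
D / 579.1 = 38100 / 579.1 = 65.79
v = 65.79^(1/0.45) = 65.79^2.2222 = 10973 m/s

v ≈ 11.0 km/s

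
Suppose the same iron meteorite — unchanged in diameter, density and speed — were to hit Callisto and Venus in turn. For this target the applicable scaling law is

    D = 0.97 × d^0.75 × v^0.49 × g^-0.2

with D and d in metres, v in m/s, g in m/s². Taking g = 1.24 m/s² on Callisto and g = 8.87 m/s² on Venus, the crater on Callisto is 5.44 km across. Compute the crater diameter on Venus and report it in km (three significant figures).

D ≈ 3.67 km

All impactor-dependent factors cancel in the ratio, leaving D_Venus/D_Callisto = (g_Venus/g_Callisto)^-0.2.
(8.87/1.24)^-0.2 = 7.153^-0.2 = 0.6747
D_Venus = 0.6747 × 5.44 km = 3.67 km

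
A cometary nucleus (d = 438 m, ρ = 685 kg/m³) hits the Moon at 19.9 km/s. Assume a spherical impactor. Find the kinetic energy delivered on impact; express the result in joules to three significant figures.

E ≈ 5.97 × 10^18 J

v = 19900 m/s.
Mass m = (π/6) ρ d³ = (π/6) × 685 × (438)³ = 3.014 × 10^10 kg
E = ½ m v² = 0.5 × 3.014 × 10^10 × (19900)² = 5.968 × 10^18 J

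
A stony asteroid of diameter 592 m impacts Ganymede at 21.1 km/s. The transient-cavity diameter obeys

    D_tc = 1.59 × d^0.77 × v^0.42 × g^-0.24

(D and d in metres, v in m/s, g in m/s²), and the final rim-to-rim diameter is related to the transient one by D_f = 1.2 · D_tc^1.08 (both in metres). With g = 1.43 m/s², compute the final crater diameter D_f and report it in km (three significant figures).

D_f ≈ 33.4 km

v = 21100 m/s.
d^0.77 = 592^0.77 = 136.4
v^0.42 = 21100^0.42 = 65.49
g^-0.24 = 1.43^-0.24 = 0.9177
D_tc = 1.59 × 136.4 × 65.49 × 0.9177 = 13030 m
D_f = 1.2 × (13030)^1.08 = 33367 m
     = 33.37 km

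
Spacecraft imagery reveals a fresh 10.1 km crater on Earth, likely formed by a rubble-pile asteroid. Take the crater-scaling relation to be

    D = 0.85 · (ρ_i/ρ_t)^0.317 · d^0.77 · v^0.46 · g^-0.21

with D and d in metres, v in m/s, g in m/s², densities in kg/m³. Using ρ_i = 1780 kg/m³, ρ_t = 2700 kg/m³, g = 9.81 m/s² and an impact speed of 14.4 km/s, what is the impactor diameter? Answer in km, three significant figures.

d ≈ 1.42 km

Rearranging for d: d = [D / (0.85 · (1780/2700)^0.317 · 14400^0.46 · 9.81^-0.21)]^(1/0.77).
D = 10100 m.
(1780/2700)^0.317 = 0.8763
14400^0.46 = 81.82
9.81^-0.21 = 0.6191
Denominator = 0.85 × 0.8763 × 81.82 × 0.6191 = 37.73
D / 37.73 = 10100 / 37.73 = 267.7
d = 267.7^(1/0.77) = 267.7^1.2987 = 1422 m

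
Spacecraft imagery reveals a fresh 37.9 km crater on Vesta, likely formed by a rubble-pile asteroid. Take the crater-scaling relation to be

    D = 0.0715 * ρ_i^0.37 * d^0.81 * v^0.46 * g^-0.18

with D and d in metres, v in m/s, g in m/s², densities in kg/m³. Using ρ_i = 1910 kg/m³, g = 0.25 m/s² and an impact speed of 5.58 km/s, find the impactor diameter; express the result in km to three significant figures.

Rearranging for d: d = [D / (0.0715 · 1910^0.37 · 5580^0.46 · 0.25^-0.18)]^(1/0.81).
D = 37900 m.
1910^0.37 = 16.37
5580^0.46 = 52.90
0.25^-0.18 = 1.283
Denominator = 0.0715 × 16.37 × 52.90 × 1.283 = 79.44
D / 79.44 = 37900 / 79.44 = 477.1
d = 477.1^(1/0.81) = 477.1^1.2346 = 2028 m

d ≈ 2.03 km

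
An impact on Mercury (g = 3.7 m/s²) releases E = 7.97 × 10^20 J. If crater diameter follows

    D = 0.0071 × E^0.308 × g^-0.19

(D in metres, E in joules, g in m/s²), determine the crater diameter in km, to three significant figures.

D ≈ 15.2 km

E^0.308 = (7.97 × 10^20)^0.308 = 2.739 × 10^6
g^-0.19 = 3.7^-0.19 = 0.7799
D = 0.0071 × 2.739 × 10^6 × 0.7799 = 15167 m
   = 15.17 km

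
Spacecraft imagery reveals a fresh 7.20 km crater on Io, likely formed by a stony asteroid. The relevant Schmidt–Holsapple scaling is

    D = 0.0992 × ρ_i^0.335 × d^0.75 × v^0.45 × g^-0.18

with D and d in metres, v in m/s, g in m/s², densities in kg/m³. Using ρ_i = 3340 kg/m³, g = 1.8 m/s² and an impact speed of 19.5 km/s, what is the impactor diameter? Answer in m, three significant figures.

d ≈ 248 m

Rearranging for d: d = [D / (0.0992 · 3340^0.335 · 19500^0.45 · 1.8^-0.18)]^(1/0.75).
D = 7200 m.
3340^0.335 = 15.15
19500^0.45 = 85.21
1.8^-0.18 = 0.8996
Denominator = 0.0992 × 15.15 × 85.21 × 0.8996 = 115.2
D / 115.2 = 7200 / 115.2 = 62.50
d = 62.50^(1/0.75) = 62.50^1.3333 = 248.0 m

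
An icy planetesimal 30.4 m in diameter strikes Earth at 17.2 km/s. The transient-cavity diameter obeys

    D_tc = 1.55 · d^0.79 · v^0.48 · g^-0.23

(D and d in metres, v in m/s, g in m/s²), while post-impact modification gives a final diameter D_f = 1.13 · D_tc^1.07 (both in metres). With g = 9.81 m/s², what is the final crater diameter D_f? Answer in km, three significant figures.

v = 17200 m/s.
d^0.79 = 30.4^0.79 = 14.84
v^0.48 = 17200^0.48 = 107.9
g^-0.23 = 9.81^-0.23 = 0.5914
D_tc = 1.55 × 14.84 × 107.9 × 0.5914 = 1468 m
D_f = 1.13 × (1468)^1.07 = 2764 m
     = 2.764 km

D_f ≈ 2.76 km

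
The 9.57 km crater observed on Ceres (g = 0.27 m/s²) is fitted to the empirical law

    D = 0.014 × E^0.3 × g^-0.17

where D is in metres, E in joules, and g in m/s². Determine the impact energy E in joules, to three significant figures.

Rearranging: E = [D / (0.014 · g^-0.17)]^(1/0.3).
D = 9570 m.
g^-0.17 = 0.27^-0.17 = 1.249
D / (0.014 × 1.249) = 9570 / (0.01749) = 5.472 × 10^5
E = (5.472 × 10^5)^3.3333 = 1.340 × 10^19 J

E ≈ 1.34 × 10^19 J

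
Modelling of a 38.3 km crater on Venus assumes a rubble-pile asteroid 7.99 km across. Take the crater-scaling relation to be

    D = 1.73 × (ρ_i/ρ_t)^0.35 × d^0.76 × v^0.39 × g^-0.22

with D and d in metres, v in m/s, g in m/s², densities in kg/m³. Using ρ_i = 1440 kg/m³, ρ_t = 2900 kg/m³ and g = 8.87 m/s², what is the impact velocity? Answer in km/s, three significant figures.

Rearranging for v: v = [D / (1.73 · (1440/2900)^0.35 · 7990^0.76 · 8.87^-0.22)]^(1/0.39).
D = 38300 m.
(1440/2900)^0.35 = 0.7827
7990^0.76 = 924.6
8.87^-0.22 = 0.6187
Denominator = 1.73 × 0.7827 × 924.6 × 0.6187 = 774.6
D / 774.6 = 38300 / 774.6 = 49.44
v = 49.44^(1/0.39) = 49.44^2.5641 = 22069 m/s

v ≈ 22.1 km/s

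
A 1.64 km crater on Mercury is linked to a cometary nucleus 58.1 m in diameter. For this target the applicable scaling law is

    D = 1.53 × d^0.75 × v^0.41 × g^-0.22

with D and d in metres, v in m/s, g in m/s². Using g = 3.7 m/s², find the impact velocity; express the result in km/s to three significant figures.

Rearranging for v: v = [D / (1.53 · 58.1^0.75 · 3.7^-0.22)]^(1/0.41).
D = 1640 m.
58.1^0.75 = 21.04
3.7^-0.22 = 0.7499
Denominator = 1.53 × 21.04 × 0.7499 = 24.14
D / 24.14 = 1640 / 24.14 = 67.94
v = 67.94^(1/0.41) = 67.94^2.439 = 29414 m/s

v ≈ 29.4 km/s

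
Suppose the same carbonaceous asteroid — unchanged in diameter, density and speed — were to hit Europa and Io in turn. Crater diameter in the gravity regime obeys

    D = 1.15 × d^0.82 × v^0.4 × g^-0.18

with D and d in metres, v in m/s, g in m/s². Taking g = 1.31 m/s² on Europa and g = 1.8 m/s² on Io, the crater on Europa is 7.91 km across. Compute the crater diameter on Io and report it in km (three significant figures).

All impactor-dependent factors cancel in the ratio, leaving D_Io/D_Europa = (g_Io/g_Europa)^-0.18.
(1.8/1.31)^-0.18 = 1.374^-0.18 = 0.9444
D_Io = 0.9444 × 7.91 km = 7.47 km

D ≈ 7.47 km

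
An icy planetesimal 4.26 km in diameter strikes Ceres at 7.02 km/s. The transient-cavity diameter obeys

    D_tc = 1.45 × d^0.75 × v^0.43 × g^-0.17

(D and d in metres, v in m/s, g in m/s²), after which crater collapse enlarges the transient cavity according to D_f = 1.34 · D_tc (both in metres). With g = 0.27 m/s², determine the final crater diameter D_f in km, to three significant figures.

D_f ≈ 57.7 km

In SI: d = 4260 m, v = 7020 m/s.
d^0.75 = 4260^0.75 = 527.3
v^0.43 = 7020^0.43 = 45.07
g^-0.17 = 0.27^-0.17 = 1.249
D_tc = 1.45 × 527.3 × 45.07 × 1.249 = 43040 m
D_f = 1.34 × 43040 = 57674 m
     = 57.67 km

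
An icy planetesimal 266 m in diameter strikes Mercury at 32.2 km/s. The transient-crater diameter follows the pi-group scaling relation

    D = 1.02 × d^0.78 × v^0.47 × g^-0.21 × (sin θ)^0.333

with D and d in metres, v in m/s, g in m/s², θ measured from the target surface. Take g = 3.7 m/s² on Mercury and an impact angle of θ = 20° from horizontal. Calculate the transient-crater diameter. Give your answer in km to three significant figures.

D ≈ 5.55 km

In SI units: v = 32200 m/s.
d^0.78 = 266^0.78 = 77.88
v^0.47 = 32200^0.47 = 131.4
g^-0.21 = 3.7^-0.21 = 0.7598
(sin 20°)^0.333 = 0.3420^0.333 = 0.6996
D = 1.02 × 77.88 × 131.4 × 0.7598 × 0.6996 = 5548 m
   = 5.548 km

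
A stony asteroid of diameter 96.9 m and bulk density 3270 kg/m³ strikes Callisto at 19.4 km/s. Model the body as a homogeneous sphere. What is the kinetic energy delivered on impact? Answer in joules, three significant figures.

E ≈ 2.93 × 10^17 J

v = 19400 m/s.
Mass m = (π/6) ρ d³ = (π/6) × 3270 × (96.9)³ = 1.558 × 10^9 kg
E = ½ m v² = 0.5 × 1.558 × 10^9 × (19400)² = 2.932 × 10^17 J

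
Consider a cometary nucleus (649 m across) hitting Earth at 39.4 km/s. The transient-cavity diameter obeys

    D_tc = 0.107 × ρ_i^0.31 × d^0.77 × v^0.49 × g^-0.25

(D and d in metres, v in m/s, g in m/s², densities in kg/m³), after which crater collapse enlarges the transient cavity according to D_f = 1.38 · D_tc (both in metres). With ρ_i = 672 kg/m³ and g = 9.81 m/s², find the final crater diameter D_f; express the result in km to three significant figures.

D_f ≈ 16.4 km

v = 39400 m/s.
ρ_i^0.31 = 672^0.31 = 7.525
d^0.77 = 649^0.77 = 146.4
v^0.49 = 39400^0.49 = 178.6
g^-0.25 = 9.81^-0.25 = 0.5650
D_tc = 0.107 × 7.525 × 146.4 × 178.6 × 0.5650 = 11890 m
D_f = 1.38 × 11890 = 16408 m
     = 16.41 km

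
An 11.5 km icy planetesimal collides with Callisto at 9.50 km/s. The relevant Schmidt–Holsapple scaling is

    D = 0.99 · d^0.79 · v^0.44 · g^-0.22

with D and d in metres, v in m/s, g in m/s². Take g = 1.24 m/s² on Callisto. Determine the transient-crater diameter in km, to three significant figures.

D ≈ 85.7 km

In SI units: d = 11500 m, v = 9500 m/s.
d^0.79 = 11500^0.79 = 1614
v^0.44 = 9500^0.44 = 56.26
g^-0.22 = 1.24^-0.22 = 0.9538
D = 0.99 × 1614 × 56.26 × 0.9538 = 85742 m
   = 85.74 km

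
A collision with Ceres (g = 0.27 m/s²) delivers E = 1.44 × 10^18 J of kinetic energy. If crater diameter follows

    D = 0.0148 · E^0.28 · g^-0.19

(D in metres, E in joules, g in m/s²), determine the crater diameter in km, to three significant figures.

E^0.28 = (1.44 × 10^18)^0.28 = 1.214 × 10^5
g^-0.19 = 0.27^-0.19 = 1.282
D = 0.0148 × 1.214 × 10^5 × 1.282 = 2303 m
   = 2.303 km

D ≈ 2.30 km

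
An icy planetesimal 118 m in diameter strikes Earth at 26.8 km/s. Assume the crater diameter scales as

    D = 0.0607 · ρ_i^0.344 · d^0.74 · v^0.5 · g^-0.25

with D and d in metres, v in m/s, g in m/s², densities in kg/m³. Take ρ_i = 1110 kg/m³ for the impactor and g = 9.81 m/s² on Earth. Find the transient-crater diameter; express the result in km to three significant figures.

In SI units: v = 26800 m/s.
ρ_i^0.344 = 1110^0.344 = 11.16
d^0.74 = 118^0.74 = 34.13
v^0.5 = 26800^0.5 = 163.7
g^-0.25 = 9.81^-0.25 = 0.5650
D = 0.0607 × 11.16 × 34.13 × 163.7 × 0.5650 = 2138 m
   = 2.138 km

D ≈ 2.14 km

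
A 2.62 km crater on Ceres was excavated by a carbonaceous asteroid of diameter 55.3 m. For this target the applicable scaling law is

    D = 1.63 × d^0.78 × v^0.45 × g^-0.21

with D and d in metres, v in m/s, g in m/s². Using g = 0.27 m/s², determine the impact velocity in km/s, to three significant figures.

Rearranging for v: v = [D / (1.63 · 55.3^0.78 · 0.27^-0.21)]^(1/0.45).
D = 2620 m.
55.3^0.78 = 22.87
0.27^-0.21 = 1.316
Denominator = 1.63 × 22.87 × 1.316 = 49.06
D / 49.06 = 2620 / 49.06 = 53.40
v = 53.40^(1/0.45) = 53.40^2.2222 = 6901 m/s

v ≈ 6.90 km/s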